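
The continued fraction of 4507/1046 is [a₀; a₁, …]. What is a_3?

5

4507 = 4·1046 + 323   →  a_0 = 4
1046 = 3·323 + 77   →  a_1 = 3
323 = 4·77 + 15   →  a_2 = 4
77 = 5·15 + 2   →  a_3 = 5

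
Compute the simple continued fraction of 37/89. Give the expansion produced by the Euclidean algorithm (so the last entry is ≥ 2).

37 = 0*89 + 37
89 = 2*37 + 15
37 = 2*15 + 7
15 = 2*7 + 1
7 = 7*1 + 0  (stop)
So 37/89 = [0; 2, 2, 2, 7].

[0; 2, 2, 2, 7]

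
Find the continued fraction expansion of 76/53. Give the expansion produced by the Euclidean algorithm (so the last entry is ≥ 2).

76 = 1*53 + 23
53 = 2*23 + 7
23 = 3*7 + 2
7 = 3*2 + 1
2 = 2*1 + 0  (stop)
So 76/53 = [1; 2, 3, 3, 2].

[1; 2, 3, 3, 2]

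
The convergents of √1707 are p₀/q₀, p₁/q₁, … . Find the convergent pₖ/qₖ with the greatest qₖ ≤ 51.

√1707 = [41; 3, 6, 41, 6, 3, 82, …] (period length 6).
Convergents:
  p_0/q_0 = 41/1
  p_1/q_1 = 124/3
  p_2/q_2 = 785/19
  p_3/q_3 = 32309/782
q_2 = 19 ≤ 51 < 782 = q_3, so the answer is 785/19.

785/19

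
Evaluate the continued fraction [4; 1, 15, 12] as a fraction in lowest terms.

953/193

Fold from the inside: start with 12/1.
  15 + 1/12 = 181/12
  1 + 12/181 = 193/181
  4 + 181/193 = 953/193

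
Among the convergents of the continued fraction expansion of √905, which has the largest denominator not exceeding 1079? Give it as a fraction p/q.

21690/721

√905 = [30; 12, 60, …] (period length 2).
Convergents:
  p_0/q_0 = 30/1
  p_1/q_1 = 361/12
  p_2/q_2 = 21690/721
  p_3/q_3 = 260641/8664
q_2 = 721 ≤ 1079 < 8664 = q_3, so the answer is 21690/721.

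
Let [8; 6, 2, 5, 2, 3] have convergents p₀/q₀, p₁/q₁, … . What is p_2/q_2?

106/13

Using pₖ = aₖpₖ₋₁ + pₖ₋₂, qₖ = aₖqₖ₋₁ + qₖ₋₂ (with p₋₁=1, p₋₂=0, q₋₁=0, q₋₂=1):
  k=0: a=8, p=8, q=1
  k=1: a=6, p=49, q=6
  k=2: a=2, p=106, q=13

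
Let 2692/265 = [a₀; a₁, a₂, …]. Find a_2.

2692 = 10·265 + 42   →  a_0 = 10
265 = 6·42 + 13   →  a_1 = 6
42 = 3·13 + 3   →  a_2 = 3

3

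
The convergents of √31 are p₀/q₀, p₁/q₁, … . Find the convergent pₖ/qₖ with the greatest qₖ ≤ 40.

√31 = [5; 1, 1, 3, 5, 3, 1, 1, 10, …] (period length 8).
Convergents:
  p_0/q_0 = 5/1
  p_1/q_1 = 6/1
  p_2/q_2 = 11/2
  p_3/q_3 = 39/7
  p_4/q_4 = 206/37
  p_5/q_5 = 657/118
q_4 = 37 ≤ 40 < 118 = q_5, so the answer is 206/37.

206/37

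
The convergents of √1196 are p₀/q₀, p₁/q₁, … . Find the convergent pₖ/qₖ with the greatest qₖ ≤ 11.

242/7

√1196 = [34; 1, 1, 2, 1, 1, 68, …] (period length 6).
Convergents:
  p_0/q_0 = 34/1
  p_1/q_1 = 35/1
  p_2/q_2 = 69/2
  p_3/q_3 = 173/5
  p_4/q_4 = 242/7
  p_5/q_5 = 415/12
q_4 = 7 ≤ 11 < 12 = q_5, so the answer is 242/7.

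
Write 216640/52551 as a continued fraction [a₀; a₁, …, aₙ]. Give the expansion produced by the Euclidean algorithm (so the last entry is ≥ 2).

216640 = 4×52551 + 6436
52551 = 8×6436 + 1063
6436 = 6×1063 + 58
1063 = 18×58 + 19
58 = 3×19 + 1
19 = 19×1 + 0  (stop)
So 216640/52551 = [4; 8, 6, 18, 3, 19].

[4; 8, 6, 18, 3, 19]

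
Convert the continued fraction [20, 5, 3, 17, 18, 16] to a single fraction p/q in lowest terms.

1621256/80309

Using pₖ = aₖpₖ₋₁ + pₖ₋₂ and qₖ = aₖqₖ₋₁ + qₖ₋₂:
  k=0: a=20, p=20, q=1
  k=1: a=5, p=101, q=5
  k=2: a=3, p=323, q=16
  k=3: a=17, p=5592, q=277
  k=4: a=18, p=100979, q=5002
  k=5: a=16, p=1621256, q=80309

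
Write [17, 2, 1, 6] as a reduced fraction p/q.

Using pₖ = aₖpₖ₋₁ + pₖ₋₂ and qₖ = aₖqₖ₋₁ + qₖ₋₂:
  k=0: a=17, p=17, q=1
  k=1: a=2, p=35, q=2
  k=2: a=1, p=52, q=3
  k=3: a=6, p=347, q=20

347/20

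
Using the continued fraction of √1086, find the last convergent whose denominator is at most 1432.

√1086 = [32; 1, 20, 1, 64, …] (period length 4).
Convergents:
  p_0/q_0 = 32/1
  p_1/q_1 = 33/1
  p_2/q_2 = 692/21
  p_3/q_3 = 725/22
  p_4/q_4 = 47092/1429
  p_5/q_5 = 47817/1451
q_4 = 1429 ≤ 1432 < 1451 = q_5, so the answer is 47092/1429.

47092/1429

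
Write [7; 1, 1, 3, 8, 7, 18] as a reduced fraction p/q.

56707/7492

Using pₖ = aₖpₖ₋₁ + pₖ₋₂ and qₖ = aₖqₖ₋₁ + qₖ₋₂:
  k=0: a=7, p=7, q=1
  k=1: a=1, p=8, q=1
  k=2: a=1, p=15, q=2
  k=3: a=3, p=53, q=7
  k=4: a=8, p=439, q=58
  k=5: a=7, p=3126, q=413
  k=6: a=18, p=56707, q=7492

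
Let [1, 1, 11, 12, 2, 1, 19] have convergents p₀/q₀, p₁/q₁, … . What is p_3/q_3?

278/145

Using pₖ = aₖpₖ₋₁ + pₖ₋₂, qₖ = aₖqₖ₋₁ + qₖ₋₂ (with p₋₁=1, p₋₂=0, q₋₁=0, q₋₂=1):
  k=0: a=1, p=1, q=1
  k=1: a=1, p=2, q=1
  k=2: a=11, p=23, q=12
  k=3: a=12, p=278, q=145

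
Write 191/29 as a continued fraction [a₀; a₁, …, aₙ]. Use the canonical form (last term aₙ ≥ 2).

[6; 1, 1, 2, 2, 2]

191 = 6*29 + 17
29 = 1*17 + 12
17 = 1*12 + 5
12 = 2*5 + 2
5 = 2*2 + 1
2 = 2*1 + 0  (stop)
So 191/29 = [6; 1, 1, 2, 2, 2].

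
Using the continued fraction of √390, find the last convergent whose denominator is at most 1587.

√390 = [19; 1, 2, 1, 38, …] (period length 4).
Convergents:
  p_0/q_0 = 19/1
  p_1/q_1 = 20/1
  p_2/q_2 = 59/3
  p_3/q_3 = 79/4
  p_4/q_4 = 3061/155
  p_5/q_5 = 3140/159
  p_6/q_6 = 9341/473
  p_7/q_7 = 12481/632
  p_8/q_8 = 483619/24489
q_7 = 632 ≤ 1587 < 24489 = q_8, so the answer is 12481/632.

12481/632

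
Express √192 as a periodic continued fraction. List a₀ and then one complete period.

[13; 1, 5, 1, 26]

a₀ = ⌊√192⌋ = 13.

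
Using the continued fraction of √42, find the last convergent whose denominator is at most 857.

4206/649

√42 = [6; 2, 12, …] (period length 2).
Convergents:
  p_0/q_0 = 6/1
  p_1/q_1 = 13/2
  p_2/q_2 = 162/25
  p_3/q_3 = 337/52
  p_4/q_4 = 4206/649
  p_5/q_5 = 8749/1350
q_4 = 649 ≤ 857 < 1350 = q_5, so the answer is 4206/649.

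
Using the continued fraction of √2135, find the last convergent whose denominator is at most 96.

1571/34

√2135 = [46; 4, 1, 5, 1, 4, 92, …] (period length 6).
Convergents:
  p_0/q_0 = 46/1
  p_1/q_1 = 185/4
  p_2/q_2 = 231/5
  p_3/q_3 = 1340/29
  p_4/q_4 = 1571/34
  p_5/q_5 = 7624/165
q_4 = 34 ≤ 96 < 165 = q_5, so the answer is 1571/34.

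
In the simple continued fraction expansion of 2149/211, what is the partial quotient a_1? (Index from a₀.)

5

2149 = 10·211 + 39   →  a_0 = 10
211 = 5·39 + 16   →  a_1 = 5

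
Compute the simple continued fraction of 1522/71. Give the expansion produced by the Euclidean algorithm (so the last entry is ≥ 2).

[21; 2, 3, 2, 4]

1522 = 21·71 + 31
71 = 2·31 + 9
31 = 3·9 + 4
9 = 2·4 + 1
4 = 4·1 + 0  (stop)
So 1522/71 = [21; 2, 3, 2, 4].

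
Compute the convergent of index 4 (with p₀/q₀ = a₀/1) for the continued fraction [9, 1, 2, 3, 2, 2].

223/23

Using pₖ = aₖpₖ₋₁ + pₖ₋₂, qₖ = aₖqₖ₋₁ + qₖ₋₂ (with p₋₁=1, p₋₂=0, q₋₁=0, q₋₂=1):
  k=0: a=9, p=9, q=1
  k=1: a=1, p=10, q=1
  k=2: a=2, p=29, q=3
  k=3: a=3, p=97, q=10
  k=4: a=2, p=223, q=23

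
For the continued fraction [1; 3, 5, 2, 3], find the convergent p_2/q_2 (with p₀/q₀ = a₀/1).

Using pₖ = aₖpₖ₋₁ + pₖ₋₂, qₖ = aₖqₖ₋₁ + qₖ₋₂ (with p₋₁=1, p₋₂=0, q₋₁=0, q₋₂=1):
  k=0: a=1, p=1, q=1
  k=1: a=3, p=4, q=3
  k=2: a=5, p=21, q=16

21/16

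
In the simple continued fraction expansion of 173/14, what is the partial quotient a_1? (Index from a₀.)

2

173 = 12·14 + 5   →  a_0 = 12
14 = 2·5 + 4   →  a_1 = 2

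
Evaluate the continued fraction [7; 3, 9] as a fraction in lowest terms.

205/28

Fold from the inside: start with 9/1.
  3 + 1/9 = 28/9
  7 + 9/28 = 205/28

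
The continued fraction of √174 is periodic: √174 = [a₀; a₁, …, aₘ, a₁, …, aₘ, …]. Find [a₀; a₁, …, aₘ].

a₀ = ⌊√174⌋ = 13.
With m₀=0, d₀=1 and mₖ₊₁ = dₖaₖ − mₖ, dₖ₊₁ = (n − mₖ₊₁²)/dₖ, aₖ₊₁ = ⌊(a₀+mₖ₊₁)/dₖ₊₁⌋:
  k=1: m=13, d=5, a=5
  k=2: m=12, d=6, a=4
  k=3: m=12, d=5, a=5
  k=4: m=13, d=1, a=26
d=1 and a=2a₀=26 at k=4, so the next step gives (m, d) = (13, 5) again — its k=1 value — and the period has length 4.

[13; 5, 4, 5, 26]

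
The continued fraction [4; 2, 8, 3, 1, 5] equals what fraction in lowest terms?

1802/403

Using pₖ = aₖpₖ₋₁ + pₖ₋₂ and qₖ = aₖqₖ₋₁ + qₖ₋₂:
  k=0: a=4, p=4, q=1
  k=1: a=2, p=9, q=2
  k=2: a=8, p=76, q=17
  k=3: a=3, p=237, q=53
  k=4: a=1, p=313, q=70
  k=5: a=5, p=1802, q=403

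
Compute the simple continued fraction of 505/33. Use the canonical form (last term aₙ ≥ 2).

505 = 15*33 + 10
33 = 3*10 + 3
10 = 3*3 + 1
3 = 3*1 + 0  (stop)
So 505/33 = [15; 3, 3, 3].

[15; 3, 3, 3]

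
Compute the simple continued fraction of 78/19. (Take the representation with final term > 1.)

[4; 9, 2]

78 = 4·19 + 2
19 = 9·2 + 1
2 = 2·1 + 0  (stop)
So 78/19 = [4; 9, 2].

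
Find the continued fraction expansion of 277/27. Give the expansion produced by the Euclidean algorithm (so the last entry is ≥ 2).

277 = 10·27 + 7
27 = 3·7 + 6
7 = 1·6 + 1
6 = 6·1 + 0  (stop)
So 277/27 = [10; 3, 1, 6].

[10; 3, 1, 6]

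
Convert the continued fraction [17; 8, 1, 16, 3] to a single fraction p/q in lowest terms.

7957/465

Using pₖ = aₖpₖ₋₁ + pₖ₋₂ and qₖ = aₖqₖ₋₁ + qₖ₋₂:
  k=0: a=17, p=17, q=1
  k=1: a=8, p=137, q=8
  k=2: a=1, p=154, q=9
  k=3: a=16, p=2601, q=152
  k=4: a=3, p=7957, q=465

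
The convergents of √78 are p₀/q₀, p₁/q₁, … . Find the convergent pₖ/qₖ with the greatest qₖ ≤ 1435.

√78 = [8; 1, 4, 1, 16, …] (period length 4).
Convergents:
  p_0/q_0 = 8/1
  p_1/q_1 = 9/1
  p_2/q_2 = 44/5
  p_3/q_3 = 53/6
  p_4/q_4 = 892/101
  p_5/q_5 = 945/107
  p_6/q_6 = 4672/529
  p_7/q_7 = 5617/636
  p_8/q_8 = 94544/10705
q_7 = 636 ≤ 1435 < 10705 = q_8, so the answer is 5617/636.

5617/636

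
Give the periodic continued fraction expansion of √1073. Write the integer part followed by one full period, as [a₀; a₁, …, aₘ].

[32; 1, 3, 9, 9, 3, 1, 64]

a₀ = ⌊√1073⌋ = 32.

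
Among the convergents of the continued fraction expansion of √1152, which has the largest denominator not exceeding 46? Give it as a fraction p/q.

577/17

√1152 = [33; 1, 15, 1, 66, …] (period length 4).
Convergents:
  p_0/q_0 = 33/1
  p_1/q_1 = 34/1
  p_2/q_2 = 543/16
  p_3/q_3 = 577/17
  p_4/q_4 = 38625/1138
q_3 = 17 ≤ 46 < 1138 = q_4, so the answer is 577/17.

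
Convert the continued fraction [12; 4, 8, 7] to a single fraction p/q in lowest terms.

Using pₖ = aₖpₖ₋₁ + pₖ₋₂ and qₖ = aₖqₖ₋₁ + qₖ₋₂:
  k=0: a=12, p=12, q=1
  k=1: a=4, p=49, q=4
  k=2: a=8, p=404, q=33
  k=3: a=7, p=2877, q=235

2877/235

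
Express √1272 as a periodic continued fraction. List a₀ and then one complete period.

a₀ = ⌊√1272⌋ = 35.
With m₀=0, d₀=1 and mₖ₊₁ = dₖaₖ − mₖ, dₖ₊₁ = (n − mₖ₊₁²)/dₖ, aₖ₊₁ = ⌊(a₀+mₖ₊₁)/dₖ₊₁⌋:
  k=1: m=35, d=47, a=1
  k=2: m=12, d=24, a=1
  k=3: m=12, d=47, a=1
  k=4: m=35, d=1, a=70
d=1 and a=2a₀=70 at k=4, so the next step gives (m, d) = (35, 47) again — its k=1 value — and the period has length 4.

[35; 1, 1, 1, 70]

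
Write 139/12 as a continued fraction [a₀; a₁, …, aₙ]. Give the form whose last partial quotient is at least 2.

[11; 1, 1, 2, 2]

139 = 11*12 + 7
12 = 1*7 + 5
7 = 1*5 + 2
5 = 2*2 + 1
2 = 2*1 + 0  (stop)
So 139/12 = [11; 1, 1, 2, 2].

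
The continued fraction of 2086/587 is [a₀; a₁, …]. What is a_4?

2086 = 3·587 + 325   →  a_0 = 3
587 = 1·325 + 262   →  a_1 = 1
325 = 1·262 + 63   →  a_2 = 1
262 = 4·63 + 10   →  a_3 = 4
63 = 6·10 + 3   →  a_4 = 6

6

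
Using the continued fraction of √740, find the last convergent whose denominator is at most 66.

1741/64

√740 = [27; 4, 1, 12, 1, 4, 54, …] (period length 6).
Convergents:
  p_0/q_0 = 27/1
  p_1/q_1 = 109/4
  p_2/q_2 = 136/5
  p_3/q_3 = 1741/64
  p_4/q_4 = 1877/69
q_3 = 64 ≤ 66 < 69 = q_4, so the answer is 1741/64.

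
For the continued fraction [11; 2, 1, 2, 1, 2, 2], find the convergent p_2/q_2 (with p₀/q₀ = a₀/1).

Using pₖ = aₖpₖ₋₁ + pₖ₋₂, qₖ = aₖqₖ₋₁ + qₖ₋₂ (with p₋₁=1, p₋₂=0, q₋₁=0, q₋₂=1):
  k=0: a=11, p=11, q=1
  k=1: a=2, p=23, q=2
  k=2: a=1, p=34, q=3

34/3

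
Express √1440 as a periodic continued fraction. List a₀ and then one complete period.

[37; 1, 17, 1, 74]

a₀ = ⌊√1440⌋ = 37.
With m₀=0, d₀=1 and mₖ₊₁ = dₖaₖ − mₖ, dₖ₊₁ = (n − mₖ₊₁²)/dₖ, aₖ₊₁ = ⌊(a₀+mₖ₊₁)/dₖ₊₁⌋:
  k=1: m=37, d=71, a=1
  k=2: m=34, d=4, a=17
  k=3: m=34, d=71, a=1
  k=4: m=37, d=1, a=74
d=1 and a=2a₀=74 at k=4, so the next step gives (m, d) = (37, 71) again — its k=1 value — and the period has length 4.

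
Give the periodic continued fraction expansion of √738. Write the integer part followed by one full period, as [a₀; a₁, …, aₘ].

a₀ = ⌊√738⌋ = 27.
With m₀=0, d₀=1 and mₖ₊₁ = dₖaₖ − mₖ, dₖ₊₁ = (n − mₖ₊₁²)/dₖ, aₖ₊₁ = ⌊(a₀+mₖ₊₁)/dₖ₊₁⌋:
  k=1: m=27, d=9, a=6
  k=2: m=27, d=1, a=54
d=1 and a=2a₀=54 at k=2, so the next step gives (m, d) = (27, 9) again — its k=1 value — and the period has length 2.

[27; 6, 54]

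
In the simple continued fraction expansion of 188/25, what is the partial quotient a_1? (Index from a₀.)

188 = 7·25 + 13   →  a_0 = 7
25 = 1·13 + 12   →  a_1 = 1

1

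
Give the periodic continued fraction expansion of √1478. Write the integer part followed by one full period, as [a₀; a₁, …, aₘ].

a₀ = ⌊√1478⌋ = 38.
With m₀=0, d₀=1 and mₖ₊₁ = dₖaₖ − mₖ, dₖ₊₁ = (n − mₖ₊₁²)/dₖ, aₖ₊₁ = ⌊(a₀+mₖ₊₁)/dₖ₊₁⌋:
  k=1: m=38, d=34, a=2
  k=2: m=30, d=17, a=4
  k=3: m=38, d=2, a=38
  k=4: m=38, d=17, a=4
  k=5: m=30, d=34, a=2
  k=6: m=38, d=1, a=76
d=1 and a=2a₀=76 at k=6, so the next step gives (m, d) = (38, 34) again — its k=1 value — and the period has length 6.

[38; 2, 4, 38, 4, 2, 76]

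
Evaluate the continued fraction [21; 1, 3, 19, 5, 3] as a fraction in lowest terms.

27061/1244

Fold from the inside: start with 3/1.
  5 + 1/3 = 16/3
  19 + 3/16 = 307/16
  3 + 16/307 = 937/307
  1 + 307/937 = 1244/937
  21 + 937/1244 = 27061/1244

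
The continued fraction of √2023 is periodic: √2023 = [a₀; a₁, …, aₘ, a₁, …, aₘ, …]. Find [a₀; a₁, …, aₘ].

[44; 1, 43, 1, 88]

a₀ = ⌊√2023⌋ = 44.
With m₀=0, d₀=1 and mₖ₊₁ = dₖaₖ − mₖ, dₖ₊₁ = (n − mₖ₊₁²)/dₖ, aₖ₊₁ = ⌊(a₀+mₖ₊₁)/dₖ₊₁⌋:
  k=1: m=44, d=87, a=1
  k=2: m=43, d=2, a=43
  k=3: m=43, d=87, a=1
  k=4: m=44, d=1, a=88
d=1 and a=2a₀=88 at k=4, so the next step gives (m, d) = (44, 87) again — its k=1 value — and the period has length 4.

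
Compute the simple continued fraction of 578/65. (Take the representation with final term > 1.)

578 = 8·65 + 58
65 = 1·58 + 7
58 = 8·7 + 2
7 = 3·2 + 1
2 = 2·1 + 0  (stop)
So 578/65 = [8; 1, 8, 3, 2].

[8; 1, 8, 3, 2]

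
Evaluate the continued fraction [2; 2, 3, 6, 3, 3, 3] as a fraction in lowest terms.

3701/1522

Using pₖ = aₖpₖ₋₁ + pₖ₋₂ and qₖ = aₖqₖ₋₁ + qₖ₋₂:
  k=0: a=2, p=2, q=1
  k=1: a=2, p=5, q=2
  k=2: a=3, p=17, q=7
  k=3: a=6, p=107, q=44
  k=4: a=3, p=338, q=139
  k=5: a=3, p=1121, q=461
  k=6: a=3, p=3701, q=1522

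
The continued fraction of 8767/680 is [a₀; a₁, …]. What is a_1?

1

8767 = 12·680 + 607   →  a_0 = 12
680 = 1·607 + 73   →  a_1 = 1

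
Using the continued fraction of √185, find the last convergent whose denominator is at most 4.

√185 = [13; 1, 1, 1, 1, 26, …] (period length 5).
Convergents:
  p_0/q_0 = 13/1
  p_1/q_1 = 14/1
  p_2/q_2 = 27/2
  p_3/q_3 = 41/3
  p_4/q_4 = 68/5
q_3 = 3 ≤ 4 < 5 = q_4, so the answer is 41/3.

41/3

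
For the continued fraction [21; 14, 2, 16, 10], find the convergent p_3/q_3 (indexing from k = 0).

10071/478

Using pₖ = aₖpₖ₋₁ + pₖ₋₂, qₖ = aₖqₖ₋₁ + qₖ₋₂ (with p₋₁=1, p₋₂=0, q₋₁=0, q₋₂=1):
  k=0: a=21, p=21, q=1
  k=1: a=14, p=295, q=14
  k=2: a=2, p=611, q=29
  k=3: a=16, p=10071, q=478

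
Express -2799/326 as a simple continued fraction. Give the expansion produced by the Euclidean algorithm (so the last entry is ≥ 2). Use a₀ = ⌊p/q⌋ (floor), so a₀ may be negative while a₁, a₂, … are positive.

[-9; 2, 2, 2, 2, 3, 3]

-2799 = -9·326 + 135
326 = 2·135 + 56
135 = 2·56 + 23
56 = 2·23 + 10
23 = 2·10 + 3
10 = 3·3 + 1
3 = 3·1 + 0  (stop)
So -2799/326 = [-9; 2, 2, 2, 2, 3, 3].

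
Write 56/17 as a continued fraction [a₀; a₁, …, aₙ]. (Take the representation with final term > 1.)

[3; 3, 2, 2]

56 = 3*17 + 5
17 = 3*5 + 2
5 = 2*2 + 1
2 = 2*1 + 0  (stop)
So 56/17 = [3; 3, 2, 2].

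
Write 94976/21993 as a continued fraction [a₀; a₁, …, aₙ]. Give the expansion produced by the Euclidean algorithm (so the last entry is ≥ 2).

94976 = 4·21993 + 7004
21993 = 3·7004 + 981
7004 = 7·981 + 137
981 = 7·137 + 22
137 = 6·22 + 5
22 = 4·5 + 2
5 = 2·2 + 1
2 = 2·1 + 0  (stop)
So 94976/21993 = [4; 3, 7, 7, 6, 4, 2, 2].

[4; 3, 7, 7, 6, 4, 2, 2]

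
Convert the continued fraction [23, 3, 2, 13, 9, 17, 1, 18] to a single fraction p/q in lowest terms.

Fold from the inside: start with 18/1.
  1 + 1/18 = 19/18
  17 + 18/19 = 341/19
  9 + 19/341 = 3088/341
  13 + 341/3088 = 40485/3088
  2 + 3088/40485 = 84058/40485
  3 + 40485/84058 = 292659/84058
  23 + 84058/292659 = 6815215/292659

6815215/292659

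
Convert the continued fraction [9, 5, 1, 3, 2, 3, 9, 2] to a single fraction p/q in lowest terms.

Using pₖ = aₖpₖ₋₁ + pₖ₋₂ and qₖ = aₖqₖ₋₁ + qₖ₋₂:
  k=0: a=9, p=9, q=1
  k=1: a=5, p=46, q=5
  k=2: a=1, p=55, q=6
  k=3: a=3, p=211, q=23
  k=4: a=2, p=477, q=52
  k=5: a=3, p=1642, q=179
  k=6: a=9, p=15255, q=1663
  k=7: a=2, p=32152, q=3505

32152/3505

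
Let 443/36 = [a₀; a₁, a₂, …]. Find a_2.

443 = 12·36 + 11   →  a_0 = 12
36 = 3·11 + 3   →  a_1 = 3
11 = 3·3 + 2   →  a_2 = 3

3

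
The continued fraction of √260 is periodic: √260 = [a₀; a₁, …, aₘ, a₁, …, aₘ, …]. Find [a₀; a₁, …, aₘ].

[16; 8, 32]

a₀ = ⌊√260⌋ = 16.
With m₀=0, d₀=1 and mₖ₊₁ = dₖaₖ − mₖ, dₖ₊₁ = (n − mₖ₊₁²)/dₖ, aₖ₊₁ = ⌊(a₀+mₖ₊₁)/dₖ₊₁⌋:
  k=1: m=16, d=4, a=8
  k=2: m=16, d=1, a=32
d=1 and a=2a₀=32 at k=2, so the next step gives (m, d) = (16, 4) again — its k=1 value — and the period has length 2.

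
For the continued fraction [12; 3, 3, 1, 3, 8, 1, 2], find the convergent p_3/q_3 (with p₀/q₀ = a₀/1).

160/13

Using pₖ = aₖpₖ₋₁ + pₖ₋₂, qₖ = aₖqₖ₋₁ + qₖ₋₂ (with p₋₁=1, p₋₂=0, q₋₁=0, q₋₂=1):
  k=0: a=12, p=12, q=1
  k=1: a=3, p=37, q=3
  k=2: a=3, p=123, q=10
  k=3: a=1, p=160, q=13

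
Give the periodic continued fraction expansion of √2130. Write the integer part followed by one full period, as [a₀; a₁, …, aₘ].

a₀ = ⌊√2130⌋ = 46.

[46; 6, 1, 1, 2, 1, 1, 6, 92]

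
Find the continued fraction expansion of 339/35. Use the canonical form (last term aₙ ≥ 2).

[9; 1, 2, 5, 2]

339 = 9*35 + 24
35 = 1*24 + 11
24 = 2*11 + 2
11 = 5*2 + 1
2 = 2*1 + 0  (stop)
So 339/35 = [9; 1, 2, 5, 2].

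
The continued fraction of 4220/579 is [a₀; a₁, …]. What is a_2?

2

4220 = 7·579 + 167   →  a_0 = 7
579 = 3·167 + 78   →  a_1 = 3
167 = 2·78 + 11   →  a_2 = 2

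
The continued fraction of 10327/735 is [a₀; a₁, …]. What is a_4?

2

10327 = 14·735 + 37   →  a_0 = 14
735 = 19·37 + 32   →  a_1 = 19
37 = 1·32 + 5   →  a_2 = 1
32 = 6·5 + 2   →  a_3 = 6
5 = 2·2 + 1   →  a_4 = 2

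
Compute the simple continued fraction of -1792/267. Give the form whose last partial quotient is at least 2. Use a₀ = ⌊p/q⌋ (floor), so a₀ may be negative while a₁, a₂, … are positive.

[-7; 3, 2, 7, 5]

-1792 = -7×267 + 77
267 = 3×77 + 36
77 = 2×36 + 5
36 = 7×5 + 1
5 = 5×1 + 0  (stop)
So -1792/267 = [-7; 3, 2, 7, 5].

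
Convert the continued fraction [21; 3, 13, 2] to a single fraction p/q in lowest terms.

Fold from the inside: start with 2/1.
  13 + 1/2 = 27/2
  3 + 2/27 = 83/27
  21 + 27/83 = 1770/83

1770/83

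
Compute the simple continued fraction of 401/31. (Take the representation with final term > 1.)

[12; 1, 14, 2]

401 = 12·31 + 29
31 = 1·29 + 2
29 = 14·2 + 1
2 = 2·1 + 0  (stop)
So 401/31 = [12; 1, 14, 2].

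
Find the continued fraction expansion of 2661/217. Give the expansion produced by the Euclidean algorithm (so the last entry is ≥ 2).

[12; 3, 1, 4, 5, 2]

2661 = 12×217 + 57
217 = 3×57 + 46
57 = 1×46 + 11
46 = 4×11 + 2
11 = 5×2 + 1
2 = 2×1 + 0  (stop)
So 2661/217 = [12; 3, 1, 4, 5, 2].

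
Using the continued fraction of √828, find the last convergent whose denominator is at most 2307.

65348/2271

√828 = [28; 1, 3, 2, 3, 1, 56, …] (period length 6).
Convergents:
  p_0/q_0 = 28/1
  p_1/q_1 = 29/1
  p_2/q_2 = 115/4
  p_3/q_3 = 259/9
  p_4/q_4 = 892/31
  p_5/q_5 = 1151/40
  p_6/q_6 = 65348/2271
  p_7/q_7 = 66499/2311
q_6 = 2271 ≤ 2307 < 2311 = q_7, so the answer is 65348/2271.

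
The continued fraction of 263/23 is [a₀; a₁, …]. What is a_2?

3

263 = 11·23 + 10   →  a_0 = 11
23 = 2·10 + 3   →  a_1 = 2
10 = 3·3 + 1   →  a_2 = 3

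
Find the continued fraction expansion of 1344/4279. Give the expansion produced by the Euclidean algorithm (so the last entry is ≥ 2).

[0; 3, 5, 2, 3, 1, 3, 7]

1344 = 0*4279 + 1344
4279 = 3*1344 + 247
1344 = 5*247 + 109
247 = 2*109 + 29
109 = 3*29 + 22
29 = 1*22 + 7
22 = 3*7 + 1
7 = 7*1 + 0  (stop)
So 1344/4279 = [0; 3, 5, 2, 3, 1, 3, 7].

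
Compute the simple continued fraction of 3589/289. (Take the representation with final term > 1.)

[12; 2, 2, 1, 1, 2, 1, 6]

3589 = 12×289 + 121
289 = 2×121 + 47
121 = 2×47 + 27
47 = 1×27 + 20
27 = 1×20 + 7
20 = 2×7 + 6
7 = 1×6 + 1
6 = 6×1 + 0  (stop)
So 3589/289 = [12; 2, 2, 1, 1, 2, 1, 6].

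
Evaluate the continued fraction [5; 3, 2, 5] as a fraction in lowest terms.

201/38

Fold from the inside: start with 5/1.
  2 + 1/5 = 11/5
  3 + 5/11 = 38/11
  5 + 11/38 = 201/38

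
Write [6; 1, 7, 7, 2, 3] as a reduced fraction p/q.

2909/423

Fold from the inside: start with 3/1.
  2 + 1/3 = 7/3
  7 + 3/7 = 52/7
  7 + 7/52 = 371/52
  1 + 52/371 = 423/371
  6 + 371/423 = 2909/423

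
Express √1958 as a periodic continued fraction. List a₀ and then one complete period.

a₀ = ⌊√1958⌋ = 44.
With m₀=0, d₀=1 and mₖ₊₁ = dₖaₖ − mₖ, dₖ₊₁ = (n − mₖ₊₁²)/dₖ, aₖ₊₁ = ⌊(a₀+mₖ₊₁)/dₖ₊₁⌋:
  k=1: m=44, d=22, a=4
  k=2: m=44, d=1, a=88
d=1 and a=2a₀=88 at k=2, so the next step gives (m, d) = (44, 22) again — its k=1 value — and the period has length 2.

[44; 4, 88]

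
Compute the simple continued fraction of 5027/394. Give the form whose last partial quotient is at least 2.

5027 = 12·394 + 299
394 = 1·299 + 95
299 = 3·95 + 14
95 = 6·14 + 11
14 = 1·11 + 3
11 = 3·3 + 2
3 = 1·2 + 1
2 = 2·1 + 0  (stop)
So 5027/394 = [12; 1, 3, 6, 1, 3, 1, 2].

[12; 1, 3, 6, 1, 3, 1, 2]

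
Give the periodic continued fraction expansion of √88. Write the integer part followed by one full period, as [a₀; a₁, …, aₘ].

a₀ = ⌊√88⌋ = 9.
With m₀=0, d₀=1 and mₖ₊₁ = dₖaₖ − mₖ, dₖ₊₁ = (n − mₖ₊₁²)/dₖ, aₖ₊₁ = ⌊(a₀+mₖ₊₁)/dₖ₊₁⌋:
  k=1: m=9, d=7, a=2
  k=2: m=5, d=9, a=1
  k=3: m=4, d=8, a=1
  k=4: m=4, d=9, a=1
  k=5: m=5, d=7, a=2
  k=6: m=9, d=1, a=18
d=1 and a=2a₀=18 at k=6, so the next step gives (m, d) = (9, 7) again — its k=1 value — and the period has length 6.

[9; 2, 1, 1, 1, 2, 18]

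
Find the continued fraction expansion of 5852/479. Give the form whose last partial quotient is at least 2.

5852 = 12×479 + 104
479 = 4×104 + 63
104 = 1×63 + 41
63 = 1×41 + 22
41 = 1×22 + 19
22 = 1×19 + 3
19 = 6×3 + 1
3 = 3×1 + 0  (stop)
So 5852/479 = [12; 4, 1, 1, 1, 1, 6, 3].

[12; 4, 1, 1, 1, 1, 6, 3]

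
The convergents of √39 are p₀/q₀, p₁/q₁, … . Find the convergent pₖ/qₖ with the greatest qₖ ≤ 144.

306/49

√39 = [6; 4, 12, …] (period length 2).
Convergents:
  p_0/q_0 = 6/1
  p_1/q_1 = 25/4
  p_2/q_2 = 306/49
  p_3/q_3 = 1249/200
q_2 = 49 ≤ 144 < 200 = q_3, so the answer is 306/49.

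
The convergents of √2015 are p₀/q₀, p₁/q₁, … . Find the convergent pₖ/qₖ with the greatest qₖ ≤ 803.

√2015 = [44; 1, 7, 1, 88, …] (period length 4).
Convergents:
  p_0/q_0 = 44/1
  p_1/q_1 = 45/1
  p_2/q_2 = 359/8
  p_3/q_3 = 404/9
  p_4/q_4 = 35911/800
  p_5/q_5 = 36315/809
q_4 = 800 ≤ 803 < 809 = q_5, so the answer is 35911/800.

35911/800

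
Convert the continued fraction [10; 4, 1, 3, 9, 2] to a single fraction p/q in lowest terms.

Fold from the inside: start with 2/1.
  9 + 1/2 = 19/2
  3 + 2/19 = 59/19
  1 + 19/59 = 78/59
  4 + 59/78 = 371/78
  10 + 78/371 = 3788/371

3788/371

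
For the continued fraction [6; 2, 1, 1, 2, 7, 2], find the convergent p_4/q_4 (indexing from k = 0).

83/13

Using pₖ = aₖpₖ₋₁ + pₖ₋₂, qₖ = aₖqₖ₋₁ + qₖ₋₂ (with p₋₁=1, p₋₂=0, q₋₁=0, q₋₂=1):
  k=0: a=6, p=6, q=1
  k=1: a=2, p=13, q=2
  k=2: a=1, p=19, q=3
  k=3: a=1, p=32, q=5
  k=4: a=2, p=83, q=13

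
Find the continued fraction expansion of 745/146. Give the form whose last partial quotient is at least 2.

745 = 5·146 + 15
146 = 9·15 + 11
15 = 1·11 + 4
11 = 2·4 + 3
4 = 1·3 + 1
3 = 3·1 + 0  (stop)
So 745/146 = [5; 9, 1, 2, 1, 3].

[5; 9, 1, 2, 1, 3]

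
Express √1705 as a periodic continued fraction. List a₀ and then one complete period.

a₀ = ⌊√1705⌋ = 41.
With m₀=0, d₀=1 and mₖ₊₁ = dₖaₖ − mₖ, dₖ₊₁ = (n − mₖ₊₁²)/dₖ, aₖ₊₁ = ⌊(a₀+mₖ₊₁)/dₖ₊₁⌋:
  k=1: m=41, d=24, a=3
  k=2: m=31, d=31, a=2
  k=3: m=31, d=24, a=3
  k=4: m=41, d=1, a=82
d=1 and a=2a₀=82 at k=4, so the next step gives (m, d) = (41, 24) again — its k=1 value — and the period has length 4.

[41; 3, 2, 3, 82]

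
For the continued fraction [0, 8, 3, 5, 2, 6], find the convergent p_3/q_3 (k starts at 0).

16/133

Using pₖ = aₖpₖ₋₁ + pₖ₋₂, qₖ = aₖqₖ₋₁ + qₖ₋₂ (with p₋₁=1, p₋₂=0, q₋₁=0, q₋₂=1):
  k=0: a=0, p=0, q=1
  k=1: a=8, p=1, q=8
  k=2: a=3, p=3, q=25
  k=3: a=5, p=16, q=133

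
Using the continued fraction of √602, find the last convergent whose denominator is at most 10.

√602 = [24; 1, 1, 6, 1, 1, 48, …] (period length 6).
Convergents:
  p_0/q_0 = 24/1
  p_1/q_1 = 25/1
  p_2/q_2 = 49/2
  p_3/q_3 = 319/13
q_2 = 2 ≤ 10 < 13 = q_3, so the answer is 49/2.

49/2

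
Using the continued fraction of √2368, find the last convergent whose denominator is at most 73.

√2368 = [48; 1, 1, 1, 23, 1, 1, 1, 96, …] (period length 8).
Convergents:
  p_0/q_0 = 48/1
  p_1/q_1 = 49/1
  p_2/q_2 = 97/2
  p_3/q_3 = 146/3
  p_4/q_4 = 3455/71
  p_5/q_5 = 3601/74
q_4 = 71 ≤ 73 < 74 = q_5, so the answer is 3455/71.

3455/71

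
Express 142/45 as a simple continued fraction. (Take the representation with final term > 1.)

142 = 3*45 + 7
45 = 6*7 + 3
7 = 2*3 + 1
3 = 3*1 + 0  (stop)
So 142/45 = [3; 6, 2, 3].

[3; 6, 2, 3]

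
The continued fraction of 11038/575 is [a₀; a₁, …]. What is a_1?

5

11038 = 19·575 + 113   →  a_0 = 19
575 = 5·113 + 10   →  a_1 = 5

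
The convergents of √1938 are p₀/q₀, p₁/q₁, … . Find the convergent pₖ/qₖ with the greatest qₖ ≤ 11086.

170500/3873

√1938 = [44; 44, 88, …] (period length 2).
Convergents:
  p_0/q_0 = 44/1
  p_1/q_1 = 1937/44
  p_2/q_2 = 170500/3873
  p_3/q_3 = 7503937/170456
q_2 = 3873 ≤ 11086 < 170456 = q_3, so the answer is 170500/3873.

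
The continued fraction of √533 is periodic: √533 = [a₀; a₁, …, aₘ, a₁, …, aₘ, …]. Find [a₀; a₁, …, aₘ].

a₀ = ⌊√533⌋ = 23.
With m₀=0, d₀=1 and mₖ₊₁ = dₖaₖ − mₖ, dₖ₊₁ = (n − mₖ₊₁²)/dₖ, aₖ₊₁ = ⌊(a₀+mₖ₊₁)/dₖ₊₁⌋:
  k=1: m=23, d=4, a=11
  k=2: m=21, d=23, a=1
  k=3: m=2, d=23, a=1
  k=4: m=21, d=4, a=11
  k=5: m=23, d=1, a=46
d=1 and a=2a₀=46 at k=5, so the next step gives (m, d) = (23, 4) again — its k=1 value — and the period has length 5.

[23; 11, 1, 1, 11, 46]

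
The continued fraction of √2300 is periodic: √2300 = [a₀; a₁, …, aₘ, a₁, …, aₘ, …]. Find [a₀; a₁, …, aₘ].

a₀ = ⌊√2300⌋ = 47.

[47; 1, 22, 1, 94]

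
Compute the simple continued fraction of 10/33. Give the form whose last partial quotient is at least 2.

10 = 0·33 + 10
33 = 3·10 + 3
10 = 3·3 + 1
3 = 3·1 + 0  (stop)
So 10/33 = [0; 3, 3, 3].

[0; 3, 3, 3]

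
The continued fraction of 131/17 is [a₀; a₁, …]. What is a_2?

131 = 7·17 + 12   →  a_0 = 7
17 = 1·12 + 5   →  a_1 = 1
12 = 2·5 + 2   →  a_2 = 2

2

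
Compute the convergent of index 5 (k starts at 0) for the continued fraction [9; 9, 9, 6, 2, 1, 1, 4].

Using pₖ = aₖpₖ₋₁ + pₖ₋₂, qₖ = aₖqₖ₋₁ + qₖ₋₂ (with p₋₁=1, p₋₂=0, q₋₁=0, q₋₂=1):
  k=0: a=9, p=9, q=1
  k=1: a=9, p=82, q=9
  k=2: a=9, p=747, q=82
  k=3: a=6, p=4564, q=501
  k=4: a=2, p=9875, q=1084
  k=5: a=1, p=14439, q=1585

14439/1585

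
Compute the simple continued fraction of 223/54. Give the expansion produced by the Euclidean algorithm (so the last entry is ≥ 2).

223 = 4*54 + 7
54 = 7*7 + 5
7 = 1*5 + 2
5 = 2*2 + 1
2 = 2*1 + 0  (stop)
So 223/54 = [4; 7, 1, 2, 2].

[4; 7, 1, 2, 2]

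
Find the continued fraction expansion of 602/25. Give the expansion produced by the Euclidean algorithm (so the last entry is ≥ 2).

[24; 12, 2]

602 = 24*25 + 2
25 = 12*2 + 1
2 = 2*1 + 0  (stop)
So 602/25 = [24; 12, 2].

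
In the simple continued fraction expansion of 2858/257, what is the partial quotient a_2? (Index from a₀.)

2858 = 11·257 + 31   →  a_0 = 11
257 = 8·31 + 9   →  a_1 = 8
31 = 3·9 + 4   →  a_2 = 3

3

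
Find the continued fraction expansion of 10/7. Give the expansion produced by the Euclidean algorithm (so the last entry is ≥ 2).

[1; 2, 3]

10 = 1*7 + 3
7 = 2*3 + 1
3 = 3*1 + 0  (stop)
So 10/7 = [1; 2, 3].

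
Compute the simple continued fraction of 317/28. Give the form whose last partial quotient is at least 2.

317 = 11·28 + 9
28 = 3·9 + 1
9 = 9·1 + 0  (stop)
So 317/28 = [11; 3, 9].

[11; 3, 9]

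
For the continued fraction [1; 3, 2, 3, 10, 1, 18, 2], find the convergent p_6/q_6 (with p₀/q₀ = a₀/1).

Using pₖ = aₖpₖ₋₁ + pₖ₋₂, qₖ = aₖqₖ₋₁ + qₖ₋₂ (with p₋₁=1, p₋₂=0, q₋₁=0, q₋₂=1):
  k=0: a=1, p=1, q=1
  k=1: a=3, p=4, q=3
  k=2: a=2, p=9, q=7
  k=3: a=3, p=31, q=24
  k=4: a=10, p=319, q=247
  k=5: a=1, p=350, q=271
  k=6: a=18, p=6619, q=5125

6619/5125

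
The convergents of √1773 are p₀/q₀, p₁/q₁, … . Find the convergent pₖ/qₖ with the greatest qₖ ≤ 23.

800/19

√1773 = [42; 9, 2, 1, 8, 1, 2, 9, 84, …] (period length 8).
Convergents:
  p_0/q_0 = 42/1
  p_1/q_1 = 379/9
  p_2/q_2 = 800/19
  p_3/q_3 = 1179/28
q_2 = 19 ≤ 23 < 28 = q_3, so the answer is 800/19.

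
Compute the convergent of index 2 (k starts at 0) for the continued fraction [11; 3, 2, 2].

Using pₖ = aₖpₖ₋₁ + pₖ₋₂, qₖ = aₖqₖ₋₁ + qₖ₋₂ (with p₋₁=1, p₋₂=0, q₋₁=0, q₋₂=1):
  k=0: a=11, p=11, q=1
  k=1: a=3, p=34, q=3
  k=2: a=2, p=79, q=7

79/7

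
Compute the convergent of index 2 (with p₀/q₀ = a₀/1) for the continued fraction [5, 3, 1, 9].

21/4

Using pₖ = aₖpₖ₋₁ + pₖ₋₂, qₖ = aₖqₖ₋₁ + qₖ₋₂ (with p₋₁=1, p₋₂=0, q₋₁=0, q₋₂=1):
  k=0: a=5, p=5, q=1
  k=1: a=3, p=16, q=3
  k=2: a=1, p=21, q=4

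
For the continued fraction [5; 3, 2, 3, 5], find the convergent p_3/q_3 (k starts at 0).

Using pₖ = aₖpₖ₋₁ + pₖ₋₂, qₖ = aₖqₖ₋₁ + qₖ₋₂ (with p₋₁=1, p₋₂=0, q₋₁=0, q₋₂=1):
  k=0: a=5, p=5, q=1
  k=1: a=3, p=16, q=3
  k=2: a=2, p=37, q=7
  k=3: a=3, p=127, q=24

127/24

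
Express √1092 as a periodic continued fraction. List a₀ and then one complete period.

a₀ = ⌊√1092⌋ = 33.
With m₀=0, d₀=1 and mₖ₊₁ = dₖaₖ − mₖ, dₖ₊₁ = (n − mₖ₊₁²)/dₖ, aₖ₊₁ = ⌊(a₀+mₖ₊₁)/dₖ₊₁⌋:
  k=1: m=33, d=3, a=22
  k=2: m=33, d=1, a=66
d=1 and a=2a₀=66 at k=2, so the next step gives (m, d) = (33, 3) again — its k=1 value — and the period has length 2.

[33; 22, 66]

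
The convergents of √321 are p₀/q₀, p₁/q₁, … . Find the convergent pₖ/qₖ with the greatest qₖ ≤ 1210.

7722/431

√321 = [17; 1, 10, 1, 34, …] (period length 4).
Convergents:
  p_0/q_0 = 17/1
  p_1/q_1 = 18/1
  p_2/q_2 = 197/11
  p_3/q_3 = 215/12
  p_4/q_4 = 7507/419
  p_5/q_5 = 7722/431
  p_6/q_6 = 84727/4729
q_5 = 431 ≤ 1210 < 4729 = q_6, so the answer is 7722/431.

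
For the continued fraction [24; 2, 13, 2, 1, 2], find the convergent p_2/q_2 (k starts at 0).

661/27

Using pₖ = aₖpₖ₋₁ + pₖ₋₂, qₖ = aₖqₖ₋₁ + qₖ₋₂ (with p₋₁=1, p₋₂=0, q₋₁=0, q₋₂=1):
  k=0: a=24, p=24, q=1
  k=1: a=2, p=49, q=2
  k=2: a=13, p=661, q=27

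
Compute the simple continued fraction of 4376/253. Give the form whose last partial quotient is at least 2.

[17; 3, 2, 1, 2, 9]

4376 = 17*253 + 75
253 = 3*75 + 28
75 = 2*28 + 19
28 = 1*19 + 9
19 = 2*9 + 1
9 = 9*1 + 0  (stop)
So 4376/253 = [17; 3, 2, 1, 2, 9].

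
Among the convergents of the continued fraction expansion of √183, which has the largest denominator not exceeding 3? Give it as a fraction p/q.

√183 = [13; 1, 1, 8, 1, 1, 26, …] (period length 6).
Convergents:
  p_0/q_0 = 13/1
  p_1/q_1 = 14/1
  p_2/q_2 = 27/2
  p_3/q_3 = 230/17
q_2 = 2 ≤ 3 < 17 = q_3, so the answer is 27/2.

27/2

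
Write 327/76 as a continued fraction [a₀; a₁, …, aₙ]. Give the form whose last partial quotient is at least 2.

327 = 4*76 + 23
76 = 3*23 + 7
23 = 3*7 + 2
7 = 3*2 + 1
2 = 2*1 + 0  (stop)
So 327/76 = [4; 3, 3, 3, 2].

[4; 3, 3, 3, 2]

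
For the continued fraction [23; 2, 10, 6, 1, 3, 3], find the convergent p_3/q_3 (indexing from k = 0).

Using pₖ = aₖpₖ₋₁ + pₖ₋₂, qₖ = aₖqₖ₋₁ + qₖ₋₂ (with p₋₁=1, p₋₂=0, q₋₁=0, q₋₂=1):
  k=0: a=23, p=23, q=1
  k=1: a=2, p=47, q=2
  k=2: a=10, p=493, q=21
  k=3: a=6, p=3005, q=128

3005/128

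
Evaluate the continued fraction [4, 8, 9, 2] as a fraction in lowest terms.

Using pₖ = aₖpₖ₋₁ + pₖ₋₂ and qₖ = aₖqₖ₋₁ + qₖ₋₂:
  k=0: a=4, p=4, q=1
  k=1: a=8, p=33, q=8
  k=2: a=9, p=301, q=73
  k=3: a=2, p=635, q=154

635/154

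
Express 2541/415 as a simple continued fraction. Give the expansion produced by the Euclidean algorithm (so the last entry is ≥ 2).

2541 = 6×415 + 51
415 = 8×51 + 7
51 = 7×7 + 2
7 = 3×2 + 1
2 = 2×1 + 0  (stop)
So 2541/415 = [6; 8, 7, 3, 2].

[6; 8, 7, 3, 2]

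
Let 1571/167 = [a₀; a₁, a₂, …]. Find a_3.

1571 = 9·167 + 68   →  a_0 = 9
167 = 2·68 + 31   →  a_1 = 2
68 = 2·31 + 6   →  a_2 = 2
31 = 5·6 + 1   →  a_3 = 5

5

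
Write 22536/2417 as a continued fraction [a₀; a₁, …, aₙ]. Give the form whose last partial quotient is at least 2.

22536 = 9*2417 + 783
2417 = 3*783 + 68
783 = 11*68 + 35
68 = 1*35 + 33
35 = 1*33 + 2
33 = 16*2 + 1
2 = 2*1 + 0  (stop)
So 22536/2417 = [9; 3, 11, 1, 1, 16, 2].

[9; 3, 11, 1, 1, 16, 2]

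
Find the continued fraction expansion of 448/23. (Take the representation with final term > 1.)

448 = 19·23 + 11
23 = 2·11 + 1
11 = 11·1 + 0  (stop)
So 448/23 = [19; 2, 11].

[19; 2, 11]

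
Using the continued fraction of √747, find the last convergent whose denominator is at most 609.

√747 = [27; 3, 54, …] (period length 2).
Convergents:
  p_0/q_0 = 27/1
  p_1/q_1 = 82/3
  p_2/q_2 = 4455/163
  p_3/q_3 = 13447/492
  p_4/q_4 = 730593/26731
q_3 = 492 ≤ 609 < 26731 = q_4, so the answer is 13447/492.

13447/492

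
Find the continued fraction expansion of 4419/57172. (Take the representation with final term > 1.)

4419 = 0·57172 + 4419
57172 = 12·4419 + 4144
4419 = 1·4144 + 275
4144 = 15·275 + 19
275 = 14·19 + 9
19 = 2·9 + 1
9 = 9·1 + 0  (stop)
So 4419/57172 = [0; 12, 1, 15, 14, 2, 9].

[0; 12, 1, 15, 14, 2, 9]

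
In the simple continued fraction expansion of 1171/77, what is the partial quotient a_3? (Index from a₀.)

4

1171 = 15·77 + 16   →  a_0 = 15
77 = 4·16 + 13   →  a_1 = 4
16 = 1·13 + 3   →  a_2 = 1
13 = 4·3 + 1   →  a_3 = 4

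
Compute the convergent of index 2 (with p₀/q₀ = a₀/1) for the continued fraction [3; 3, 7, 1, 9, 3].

Using pₖ = aₖpₖ₋₁ + pₖ₋₂, qₖ = aₖqₖ₋₁ + qₖ₋₂ (with p₋₁=1, p₋₂=0, q₋₁=0, q₋₂=1):
  k=0: a=3, p=3, q=1
  k=1: a=3, p=10, q=3
  k=2: a=7, p=73, q=22

73/22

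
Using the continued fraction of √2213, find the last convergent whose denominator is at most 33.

√2213 = [47; 23, 1, 1, 23, 94, …] (period length 5).
Convergents:
  p_0/q_0 = 47/1
  p_1/q_1 = 1082/23
  p_2/q_2 = 1129/24
  p_3/q_3 = 2211/47
q_2 = 24 ≤ 33 < 47 = q_3, so the answer is 1129/24.

1129/24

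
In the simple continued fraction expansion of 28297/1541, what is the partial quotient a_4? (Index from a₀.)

9

28297 = 18·1541 + 559   →  a_0 = 18
1541 = 2·559 + 423   →  a_1 = 2
559 = 1·423 + 136   →  a_2 = 1
423 = 3·136 + 15   →  a_3 = 3
136 = 9·15 + 1   →  a_4 = 9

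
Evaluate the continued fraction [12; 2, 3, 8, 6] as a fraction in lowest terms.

4413/355

Using pₖ = aₖpₖ₋₁ + pₖ₋₂ and qₖ = aₖqₖ₋₁ + qₖ₋₂:
  k=0: a=12, p=12, q=1
  k=1: a=2, p=25, q=2
  k=2: a=3, p=87, q=7
  k=3: a=8, p=721, q=58
  k=4: a=6, p=4413, q=355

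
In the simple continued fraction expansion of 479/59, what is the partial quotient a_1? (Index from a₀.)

479 = 8·59 + 7   →  a_0 = 8
59 = 8·7 + 3   →  a_1 = 8

8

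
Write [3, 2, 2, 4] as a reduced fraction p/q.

Fold from the inside: start with 4/1.
  2 + 1/4 = 9/4
  2 + 4/9 = 22/9
  3 + 9/22 = 75/22

75/22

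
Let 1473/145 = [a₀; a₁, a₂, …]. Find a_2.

1473 = 10·145 + 23   →  a_0 = 10
145 = 6·23 + 7   →  a_1 = 6
23 = 3·7 + 2   →  a_2 = 3

3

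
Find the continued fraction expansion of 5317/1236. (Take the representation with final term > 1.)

5317 = 4×1236 + 373
1236 = 3×373 + 117
373 = 3×117 + 22
117 = 5×22 + 7
22 = 3×7 + 1
7 = 7×1 + 0  (stop)
So 5317/1236 = [4; 3, 3, 5, 3, 7].

[4; 3, 3, 5, 3, 7]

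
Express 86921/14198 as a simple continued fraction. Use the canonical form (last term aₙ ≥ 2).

[6; 8, 5, 5, 3, 3, 6]

86921 = 6*14198 + 1733
14198 = 8*1733 + 334
1733 = 5*334 + 63
334 = 5*63 + 19
63 = 3*19 + 6
19 = 3*6 + 1
6 = 6*1 + 0  (stop)
So 86921/14198 = [6; 8, 5, 5, 3, 3, 6].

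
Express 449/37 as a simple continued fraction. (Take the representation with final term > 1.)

[12; 7, 2, 2]

449 = 12×37 + 5
37 = 7×5 + 2
5 = 2×2 + 1
2 = 2×1 + 0  (stop)
So 449/37 = [12; 7, 2, 2].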